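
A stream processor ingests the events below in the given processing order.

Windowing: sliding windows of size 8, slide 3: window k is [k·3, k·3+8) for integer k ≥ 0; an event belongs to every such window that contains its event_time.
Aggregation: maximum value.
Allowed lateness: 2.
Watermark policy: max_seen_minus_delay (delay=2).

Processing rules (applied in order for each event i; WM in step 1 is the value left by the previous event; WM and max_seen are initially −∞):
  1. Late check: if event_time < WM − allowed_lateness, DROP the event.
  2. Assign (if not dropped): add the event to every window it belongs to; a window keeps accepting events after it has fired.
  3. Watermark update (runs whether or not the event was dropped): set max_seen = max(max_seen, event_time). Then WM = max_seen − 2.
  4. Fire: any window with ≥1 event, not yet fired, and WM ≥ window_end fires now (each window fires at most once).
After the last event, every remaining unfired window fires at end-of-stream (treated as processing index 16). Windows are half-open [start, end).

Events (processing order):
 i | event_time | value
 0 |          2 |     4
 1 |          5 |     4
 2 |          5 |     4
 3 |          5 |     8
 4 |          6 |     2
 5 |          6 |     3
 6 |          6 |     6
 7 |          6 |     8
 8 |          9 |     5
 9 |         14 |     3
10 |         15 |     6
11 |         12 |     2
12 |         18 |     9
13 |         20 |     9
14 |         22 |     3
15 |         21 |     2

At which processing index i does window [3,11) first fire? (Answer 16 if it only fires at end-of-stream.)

i=0 t=2 v=4: → [0,8); WM=0
i=1 t=5 v=4: → [3,11),[0,8); WM=3
i=2 t=5 v=4: → [3,11),[0,8); WM=3
i=3 t=5 v=8: → [3,11),[0,8); WM=3
i=4 t=6 v=2: → [6,14),[3,11),[0,8); WM=4
i=5 t=6 v=3: → [6,14),[3,11),[0,8); WM=4
i=6 t=6 v=6: → [6,14),[3,11),[0,8); WM=4
i=7 t=6 v=8: → [6,14),[3,11),[0,8); WM=4
i=8 t=9 v=5: → [9,17),[6,14),[3,11); WM=7
i=9 t=14 v=3: → [12,20),[9,17); WM=12; [0,8) fires=8 [3,11) fires=8
i=10 t=15 v=6: → [15,23),[12,20),[9,17); WM=13
i=11 t=12 v=2: → [12,20),[9,17),[6,14); WM=13
i=12 t=18 v=9: → [18,26),[15,23),[12,20); WM=16; [6,14) fires=8
i=13 t=20 v=9: → [18,26),[15,23); WM=18; [9,17) fires=6
i=14 t=22 v=3: → [21,29),[18,26),[15,23); WM=20; [12,20) fires=9
i=15 t=21 v=2: → [21,29),[18,26),[15,23); WM=20

9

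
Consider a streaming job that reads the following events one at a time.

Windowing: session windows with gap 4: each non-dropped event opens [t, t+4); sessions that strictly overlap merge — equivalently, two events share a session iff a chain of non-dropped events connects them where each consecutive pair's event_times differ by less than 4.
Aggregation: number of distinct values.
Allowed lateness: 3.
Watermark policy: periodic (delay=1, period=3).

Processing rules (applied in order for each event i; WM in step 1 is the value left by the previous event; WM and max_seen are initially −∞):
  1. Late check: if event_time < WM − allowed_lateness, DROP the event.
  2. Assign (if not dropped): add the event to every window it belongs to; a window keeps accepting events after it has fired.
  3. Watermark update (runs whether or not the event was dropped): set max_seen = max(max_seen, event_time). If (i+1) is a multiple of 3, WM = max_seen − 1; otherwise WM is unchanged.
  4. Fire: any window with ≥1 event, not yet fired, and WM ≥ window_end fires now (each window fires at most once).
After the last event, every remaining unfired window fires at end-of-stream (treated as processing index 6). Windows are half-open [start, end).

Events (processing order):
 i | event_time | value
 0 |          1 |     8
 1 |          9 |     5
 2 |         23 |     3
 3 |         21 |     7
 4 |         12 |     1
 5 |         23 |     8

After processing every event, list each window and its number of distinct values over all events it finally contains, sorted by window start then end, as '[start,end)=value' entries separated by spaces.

[1,5)=1 [9,13)=1 [21,27)=3

i=0 t=1 v=8: → [1,5); WM=−∞
i=1 t=9 v=5: → [9,13); WM=−∞
i=2 t=23 v=3: → [23,27); WM=22
i=3 t=21 v=7: → [21,27); WM=22
i=4 t=12 v=1: DROP (t<22-3); WM=22
i=5 t=23 v=8: → [21,27); WM=22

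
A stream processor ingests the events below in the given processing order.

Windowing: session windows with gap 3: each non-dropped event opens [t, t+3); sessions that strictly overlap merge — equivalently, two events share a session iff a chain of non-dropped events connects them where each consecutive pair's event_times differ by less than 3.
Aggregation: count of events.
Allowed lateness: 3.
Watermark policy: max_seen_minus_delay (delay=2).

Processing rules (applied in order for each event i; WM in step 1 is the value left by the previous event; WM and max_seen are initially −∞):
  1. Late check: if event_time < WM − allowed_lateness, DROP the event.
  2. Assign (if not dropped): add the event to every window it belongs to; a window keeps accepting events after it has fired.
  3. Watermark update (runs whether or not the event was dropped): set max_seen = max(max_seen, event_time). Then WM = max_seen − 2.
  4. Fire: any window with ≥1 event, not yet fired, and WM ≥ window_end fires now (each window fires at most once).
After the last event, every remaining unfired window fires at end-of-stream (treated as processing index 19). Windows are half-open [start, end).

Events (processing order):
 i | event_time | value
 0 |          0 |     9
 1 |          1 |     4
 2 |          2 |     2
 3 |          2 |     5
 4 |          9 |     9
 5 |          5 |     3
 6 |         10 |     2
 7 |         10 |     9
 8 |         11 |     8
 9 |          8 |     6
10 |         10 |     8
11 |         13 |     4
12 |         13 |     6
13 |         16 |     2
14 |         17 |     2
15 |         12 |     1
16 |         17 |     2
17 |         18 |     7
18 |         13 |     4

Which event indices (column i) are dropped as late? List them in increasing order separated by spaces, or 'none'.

none

i=0 t=0 v=9: → [0,3); WM=-2
i=1 t=1 v=4: → [0,4); WM=-1
i=2 t=2 v=2: → [0,5); WM=0
i=3 t=2 v=5: → [0,5); WM=0
i=4 t=9 v=9: → [9,12); WM=7
i=5 t=5 v=3: → [5,8); WM=7
i=6 t=10 v=2: → [9,13); WM=8
i=7 t=10 v=9: → [9,13); WM=8
i=8 t=11 v=8: → [9,14); WM=9
i=9 t=8 v=6: → [8,14); WM=9
i=10 t=10 v=8: → [8,14); WM=9
i=11 t=13 v=4: → [8,16); WM=11
i=12 t=13 v=6: → [8,16); WM=11
i=13 t=16 v=2: → [16,19); WM=14
i=14 t=17 v=2: → [16,20); WM=15
i=15 t=12 v=1: → [8,16); WM=15
i=16 t=17 v=2: → [16,20); WM=15
i=17 t=18 v=7: → [16,21); WM=16
i=18 t=13 v=4: → [8,16); WM=16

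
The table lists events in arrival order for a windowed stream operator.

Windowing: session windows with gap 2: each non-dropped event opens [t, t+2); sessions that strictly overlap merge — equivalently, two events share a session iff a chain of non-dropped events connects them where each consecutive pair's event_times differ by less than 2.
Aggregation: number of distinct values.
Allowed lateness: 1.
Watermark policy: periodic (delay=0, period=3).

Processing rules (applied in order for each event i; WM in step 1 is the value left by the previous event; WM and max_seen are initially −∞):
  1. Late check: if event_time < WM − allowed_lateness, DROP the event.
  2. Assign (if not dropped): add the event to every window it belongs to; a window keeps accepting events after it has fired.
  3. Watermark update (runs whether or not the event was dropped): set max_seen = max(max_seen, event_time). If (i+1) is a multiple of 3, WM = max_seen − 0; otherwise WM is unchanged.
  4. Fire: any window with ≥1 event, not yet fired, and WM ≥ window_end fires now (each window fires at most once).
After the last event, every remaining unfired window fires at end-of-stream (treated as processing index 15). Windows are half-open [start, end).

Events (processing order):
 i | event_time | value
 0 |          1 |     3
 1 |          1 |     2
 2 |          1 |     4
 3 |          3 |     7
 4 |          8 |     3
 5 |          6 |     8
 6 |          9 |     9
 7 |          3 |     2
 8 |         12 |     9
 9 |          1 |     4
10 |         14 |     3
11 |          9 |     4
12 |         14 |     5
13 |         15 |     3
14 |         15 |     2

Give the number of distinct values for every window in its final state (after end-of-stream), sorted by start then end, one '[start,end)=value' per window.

[1,3)=3 [3,5)=1 [6,8)=1 [8,11)=2 [12,14)=1 [14,17)=3

i=0 t=1 v=3: → [1,3); WM=−∞
i=1 t=1 v=2: → [1,3); WM=−∞
i=2 t=1 v=4: → [1,3); WM=1
i=3 t=3 v=7: → [3,5); WM=1
i=4 t=8 v=3: → [8,10); WM=1
i=5 t=6 v=8: → [6,8); WM=8
i=6 t=9 v=9: → [8,11); WM=8
i=7 t=3 v=2: DROP (t<8-1); WM=8
i=8 t=12 v=9: → [12,14); WM=12
i=9 t=1 v=4: DROP (t<12-1); WM=12
i=10 t=14 v=3: → [14,16); WM=12
i=11 t=9 v=4: DROP (t<12-1); WM=14
i=12 t=14 v=5: → [14,16); WM=14
i=13 t=15 v=3: → [14,17); WM=14
i=14 t=15 v=2: → [14,17); WM=15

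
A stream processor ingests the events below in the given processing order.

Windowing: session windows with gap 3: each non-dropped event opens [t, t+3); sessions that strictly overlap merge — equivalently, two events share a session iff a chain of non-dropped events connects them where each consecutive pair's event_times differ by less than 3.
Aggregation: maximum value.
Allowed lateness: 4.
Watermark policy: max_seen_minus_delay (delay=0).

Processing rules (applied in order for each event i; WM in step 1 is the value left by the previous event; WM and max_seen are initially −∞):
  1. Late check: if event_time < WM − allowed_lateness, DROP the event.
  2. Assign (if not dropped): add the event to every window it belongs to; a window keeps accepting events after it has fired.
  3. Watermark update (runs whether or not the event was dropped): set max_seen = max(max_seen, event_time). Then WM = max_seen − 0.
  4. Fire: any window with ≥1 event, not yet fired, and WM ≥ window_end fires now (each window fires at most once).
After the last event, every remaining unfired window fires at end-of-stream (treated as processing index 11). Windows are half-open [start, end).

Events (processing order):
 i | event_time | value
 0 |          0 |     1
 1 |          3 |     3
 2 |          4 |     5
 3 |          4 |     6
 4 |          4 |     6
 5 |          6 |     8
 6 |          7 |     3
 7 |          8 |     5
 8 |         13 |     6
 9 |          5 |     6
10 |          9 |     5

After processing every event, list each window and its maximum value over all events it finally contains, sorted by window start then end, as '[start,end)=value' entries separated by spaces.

[0,3)=1 [3,12)=8 [13,16)=6

i=0 t=0 v=1: → [0,3); WM=0
i=1 t=3 v=3: → [3,6); WM=3
i=2 t=4 v=5: → [3,7); WM=4
i=3 t=4 v=6: → [3,7); WM=4
i=4 t=4 v=6: → [3,7); WM=4
i=5 t=6 v=8: → [3,9); WM=6
i=6 t=7 v=3: → [3,10); WM=7
i=7 t=8 v=5: → [3,11); WM=8
i=8 t=13 v=6: → [13,16); WM=13
i=9 t=5 v=6: DROP (t<13-4); WM=13
i=10 t=9 v=5: → [3,12); WM=13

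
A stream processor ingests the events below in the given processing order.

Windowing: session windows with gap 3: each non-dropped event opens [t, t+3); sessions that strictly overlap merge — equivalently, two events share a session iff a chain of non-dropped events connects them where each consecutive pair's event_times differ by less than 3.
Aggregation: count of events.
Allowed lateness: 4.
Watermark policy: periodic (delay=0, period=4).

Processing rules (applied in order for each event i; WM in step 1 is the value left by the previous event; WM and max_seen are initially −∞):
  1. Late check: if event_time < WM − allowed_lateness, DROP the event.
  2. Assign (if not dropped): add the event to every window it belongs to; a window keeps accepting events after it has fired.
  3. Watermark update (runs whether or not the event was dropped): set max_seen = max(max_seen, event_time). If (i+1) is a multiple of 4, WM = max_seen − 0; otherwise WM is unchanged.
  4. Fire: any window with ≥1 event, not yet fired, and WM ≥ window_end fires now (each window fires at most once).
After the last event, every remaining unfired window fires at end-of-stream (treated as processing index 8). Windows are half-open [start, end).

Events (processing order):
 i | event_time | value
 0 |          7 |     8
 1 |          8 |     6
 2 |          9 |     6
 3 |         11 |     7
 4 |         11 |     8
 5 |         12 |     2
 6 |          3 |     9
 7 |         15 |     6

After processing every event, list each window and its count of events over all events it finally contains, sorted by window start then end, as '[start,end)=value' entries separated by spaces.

[7,15)=6 [15,18)=1

i=0 t=7 v=8: → [7,10); WM=−∞
i=1 t=8 v=6: → [7,11); WM=−∞
i=2 t=9 v=6: → [7,12); WM=−∞
i=3 t=11 v=7: → [7,14); WM=11
i=4 t=11 v=8: → [7,14); WM=11
i=5 t=12 v=2: → [7,15); WM=11
i=6 t=3 v=9: DROP (t<11-4); WM=11
i=7 t=15 v=6: → [15,18); WM=15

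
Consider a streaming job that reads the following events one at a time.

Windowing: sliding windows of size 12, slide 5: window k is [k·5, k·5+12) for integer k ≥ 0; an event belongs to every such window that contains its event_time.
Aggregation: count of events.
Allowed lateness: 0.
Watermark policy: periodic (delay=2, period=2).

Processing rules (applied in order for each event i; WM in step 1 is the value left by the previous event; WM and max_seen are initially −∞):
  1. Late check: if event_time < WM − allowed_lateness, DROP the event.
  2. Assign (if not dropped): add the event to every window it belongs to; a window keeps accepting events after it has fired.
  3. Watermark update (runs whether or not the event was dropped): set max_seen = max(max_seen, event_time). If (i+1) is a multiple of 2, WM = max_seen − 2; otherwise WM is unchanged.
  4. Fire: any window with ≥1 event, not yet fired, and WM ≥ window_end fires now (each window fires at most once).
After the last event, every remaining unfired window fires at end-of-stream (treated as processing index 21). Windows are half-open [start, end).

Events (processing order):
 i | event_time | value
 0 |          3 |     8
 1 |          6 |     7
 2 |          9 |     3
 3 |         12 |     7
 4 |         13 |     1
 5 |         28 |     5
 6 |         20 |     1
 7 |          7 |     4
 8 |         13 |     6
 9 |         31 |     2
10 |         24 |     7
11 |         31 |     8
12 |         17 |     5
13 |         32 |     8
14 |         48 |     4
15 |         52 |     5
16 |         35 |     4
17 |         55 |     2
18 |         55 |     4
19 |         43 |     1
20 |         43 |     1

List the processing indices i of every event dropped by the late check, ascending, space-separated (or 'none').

i=0 t=3 v=8: → [0,12); WM=−∞
i=1 t=6 v=7: → [5,17),[0,12); WM=4
i=2 t=9 v=3: → [5,17),[0,12); WM=4
i=3 t=12 v=7: → [10,22),[5,17); WM=10
i=4 t=13 v=1: → [10,22),[5,17); WM=10
i=5 t=28 v=5: → [25,37),[20,32); WM=26; [0,12) fires=3 [5,17) fires=4 [10,22) fires=2
i=6 t=20 v=1: DROP (t<26-0); WM=26
i=7 t=7 v=4: DROP (t<26-0); WM=26
i=8 t=13 v=6: DROP (t<26-0); WM=26
i=9 t=31 v=2: → [30,42),[25,37),[20,32); WM=29
i=10 t=24 v=7: DROP (t<29-0); WM=29
i=11 t=31 v=8: → [30,42),[25,37),[20,32); WM=29
i=12 t=17 v=5: DROP (t<29-0); WM=29
i=13 t=32 v=8: → [30,42),[25,37); WM=30
i=14 t=48 v=4: → [45,57),[40,52); WM=30
i=15 t=52 v=5: → [50,62),[45,57); WM=50; [20,32) fires=3 [25,37) fires=4 [30,42) fires=3
i=16 t=35 v=4: DROP (t<50-0); WM=50
i=17 t=55 v=2: → [55,67),[50,62),[45,57); WM=53; [40,52) fires=1
i=18 t=55 v=4: → [55,67),[50,62),[45,57); WM=53
i=19 t=43 v=1: DROP (t<53-0); WM=53
i=20 t=43 v=1: DROP (t<53-0); WM=53

6 7 8 10 12 16 19 20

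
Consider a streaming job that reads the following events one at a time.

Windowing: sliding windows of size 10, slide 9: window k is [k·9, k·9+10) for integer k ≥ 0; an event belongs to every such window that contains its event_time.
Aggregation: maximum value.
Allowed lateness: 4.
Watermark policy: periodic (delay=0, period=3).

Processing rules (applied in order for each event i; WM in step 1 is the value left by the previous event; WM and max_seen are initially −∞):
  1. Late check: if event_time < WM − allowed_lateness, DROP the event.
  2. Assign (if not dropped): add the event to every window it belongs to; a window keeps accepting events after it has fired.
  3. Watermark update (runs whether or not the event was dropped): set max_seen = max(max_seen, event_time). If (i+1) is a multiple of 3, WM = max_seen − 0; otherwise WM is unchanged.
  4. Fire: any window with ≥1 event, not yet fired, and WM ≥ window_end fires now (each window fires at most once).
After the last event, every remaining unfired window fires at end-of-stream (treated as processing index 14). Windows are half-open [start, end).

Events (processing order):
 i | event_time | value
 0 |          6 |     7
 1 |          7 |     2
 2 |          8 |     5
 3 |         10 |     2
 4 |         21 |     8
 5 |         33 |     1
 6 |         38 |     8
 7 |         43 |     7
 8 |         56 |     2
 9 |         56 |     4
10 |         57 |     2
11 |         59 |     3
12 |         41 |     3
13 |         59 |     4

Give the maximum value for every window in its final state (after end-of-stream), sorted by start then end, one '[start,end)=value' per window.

[0,10)=7 [9,19)=2 [18,28)=8 [27,37)=1 [36,46)=8 [54,64)=4

i=0 t=6 v=7: → [0,10); WM=−∞
i=1 t=7 v=2: → [0,10); WM=−∞
i=2 t=8 v=5: → [0,10); WM=8
i=3 t=10 v=2: → [9,19); WM=8
i=4 t=21 v=8: → [18,28); WM=8
i=5 t=33 v=1: → [27,37); WM=33; [0,10) fires=7 [9,19) fires=2 [18,28) fires=8
i=6 t=38 v=8: → [36,46); WM=33
i=7 t=43 v=7: → [36,46); WM=33
i=8 t=56 v=2: → [54,64); WM=56; [27,37) fires=1 [36,46) fires=8
i=9 t=56 v=4: → [54,64); WM=56
i=10 t=57 v=2: → [54,64); WM=56
i=11 t=59 v=3: → [54,64); WM=59
i=12 t=41 v=3: DROP (t<59-4); WM=59
i=13 t=59 v=4: → [54,64); WM=59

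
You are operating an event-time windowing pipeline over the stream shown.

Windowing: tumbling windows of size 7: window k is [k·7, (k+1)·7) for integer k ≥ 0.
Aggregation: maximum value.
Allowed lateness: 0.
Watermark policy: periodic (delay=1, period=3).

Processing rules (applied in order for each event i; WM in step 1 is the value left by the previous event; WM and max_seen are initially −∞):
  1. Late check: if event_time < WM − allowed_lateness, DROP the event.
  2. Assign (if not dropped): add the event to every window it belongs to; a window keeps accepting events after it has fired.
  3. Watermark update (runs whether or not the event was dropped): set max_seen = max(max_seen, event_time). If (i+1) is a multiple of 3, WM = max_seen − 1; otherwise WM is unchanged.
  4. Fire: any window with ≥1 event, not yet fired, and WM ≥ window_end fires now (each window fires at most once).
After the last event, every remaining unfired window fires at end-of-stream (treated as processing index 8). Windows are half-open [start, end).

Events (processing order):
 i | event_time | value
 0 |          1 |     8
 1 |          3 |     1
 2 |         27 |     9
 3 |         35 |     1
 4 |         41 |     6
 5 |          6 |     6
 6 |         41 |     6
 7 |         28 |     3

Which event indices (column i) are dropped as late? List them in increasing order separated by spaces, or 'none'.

5 7

i=0 t=1 v=8: → [0,7); WM=−∞
i=1 t=3 v=1: → [0,7); WM=−∞
i=2 t=27 v=9: → [21,28); WM=26; [0,7) fires=8
i=3 t=35 v=1: → [35,42); WM=26
i=4 t=41 v=6: → [35,42); WM=26
i=5 t=6 v=6: DROP (t<26-0); WM=40; [21,28) fires=9
i=6 t=41 v=6: → [35,42); WM=40
i=7 t=28 v=3: DROP (t<40-0); WM=40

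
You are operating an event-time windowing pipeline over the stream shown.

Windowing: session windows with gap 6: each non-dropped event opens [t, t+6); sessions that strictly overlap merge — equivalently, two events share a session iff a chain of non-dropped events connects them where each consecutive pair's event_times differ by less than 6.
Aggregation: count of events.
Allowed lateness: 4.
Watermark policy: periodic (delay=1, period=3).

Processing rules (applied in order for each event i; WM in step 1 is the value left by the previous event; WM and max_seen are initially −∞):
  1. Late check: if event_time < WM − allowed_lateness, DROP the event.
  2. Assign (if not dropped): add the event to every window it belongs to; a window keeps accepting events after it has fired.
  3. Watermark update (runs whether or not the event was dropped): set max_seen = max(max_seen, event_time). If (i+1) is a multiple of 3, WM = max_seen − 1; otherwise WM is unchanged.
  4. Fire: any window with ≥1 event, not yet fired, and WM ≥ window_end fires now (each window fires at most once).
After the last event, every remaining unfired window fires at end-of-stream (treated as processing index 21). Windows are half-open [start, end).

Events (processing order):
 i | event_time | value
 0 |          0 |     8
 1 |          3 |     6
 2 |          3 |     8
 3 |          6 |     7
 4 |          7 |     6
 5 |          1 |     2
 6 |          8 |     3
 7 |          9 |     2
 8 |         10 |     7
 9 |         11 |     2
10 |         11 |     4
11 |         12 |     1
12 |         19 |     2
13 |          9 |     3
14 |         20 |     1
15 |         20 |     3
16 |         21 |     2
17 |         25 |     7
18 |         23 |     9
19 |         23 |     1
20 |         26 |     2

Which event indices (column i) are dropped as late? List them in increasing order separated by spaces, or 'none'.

i=0 t=0 v=8: → [0,6); WM=−∞
i=1 t=3 v=6: → [0,9); WM=−∞
i=2 t=3 v=8: → [0,9); WM=2
i=3 t=6 v=7: → [0,12); WM=2
i=4 t=7 v=6: → [0,13); WM=2
i=5 t=1 v=2: → [0,13); WM=6
i=6 t=8 v=3: → [0,14); WM=6
i=7 t=9 v=2: → [0,15); WM=6
i=8 t=10 v=7: → [0,16); WM=9
i=9 t=11 v=2: → [0,17); WM=9
i=10 t=11 v=4: → [0,17); WM=9
i=11 t=12 v=1: → [0,18); WM=11
i=12 t=19 v=2: → [19,25); WM=11
i=13 t=9 v=3: → [0,18); WM=11
i=14 t=20 v=1: → [19,26); WM=19
i=15 t=20 v=3: → [19,26); WM=19
i=16 t=21 v=2: → [19,27); WM=19
i=17 t=25 v=7: → [19,31); WM=24
i=18 t=23 v=9: → [19,31); WM=24
i=19 t=23 v=1: → [19,31); WM=24
i=20 t=26 v=2: → [19,32); WM=25

none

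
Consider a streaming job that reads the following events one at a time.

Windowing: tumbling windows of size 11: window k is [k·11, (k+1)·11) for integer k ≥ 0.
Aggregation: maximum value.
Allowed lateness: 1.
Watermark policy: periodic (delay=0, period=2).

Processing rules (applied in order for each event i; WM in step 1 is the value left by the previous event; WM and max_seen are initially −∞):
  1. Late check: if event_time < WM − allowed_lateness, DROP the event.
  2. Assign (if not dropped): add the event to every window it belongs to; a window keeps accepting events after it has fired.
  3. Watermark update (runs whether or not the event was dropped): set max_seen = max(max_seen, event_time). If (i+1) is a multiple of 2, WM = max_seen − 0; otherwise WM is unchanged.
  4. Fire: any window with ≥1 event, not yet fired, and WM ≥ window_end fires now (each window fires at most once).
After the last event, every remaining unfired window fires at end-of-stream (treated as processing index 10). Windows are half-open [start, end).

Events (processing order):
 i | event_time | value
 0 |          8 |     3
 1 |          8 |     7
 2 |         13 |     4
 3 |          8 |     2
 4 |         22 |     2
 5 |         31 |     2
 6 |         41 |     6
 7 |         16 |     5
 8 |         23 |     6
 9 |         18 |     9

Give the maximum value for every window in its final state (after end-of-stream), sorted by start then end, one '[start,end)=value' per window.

i=0 t=8 v=3: → [0,11); WM=−∞
i=1 t=8 v=7: → [0,11); WM=8
i=2 t=13 v=4: → [11,22); WM=8
i=3 t=8 v=2: → [0,11); WM=13; [0,11) fires=7
i=4 t=22 v=2: → [22,33); WM=13
i=5 t=31 v=2: → [22,33); WM=31; [11,22) fires=4
i=6 t=41 v=6: → [33,44); WM=31
i=7 t=16 v=5: DROP (t<31-1); WM=41; [22,33) fires=2
i=8 t=23 v=6: DROP (t<41-1); WM=41
i=9 t=18 v=9: DROP (t<41-1); WM=41

[0,11)=7 [11,22)=4 [22,33)=2 [33,44)=6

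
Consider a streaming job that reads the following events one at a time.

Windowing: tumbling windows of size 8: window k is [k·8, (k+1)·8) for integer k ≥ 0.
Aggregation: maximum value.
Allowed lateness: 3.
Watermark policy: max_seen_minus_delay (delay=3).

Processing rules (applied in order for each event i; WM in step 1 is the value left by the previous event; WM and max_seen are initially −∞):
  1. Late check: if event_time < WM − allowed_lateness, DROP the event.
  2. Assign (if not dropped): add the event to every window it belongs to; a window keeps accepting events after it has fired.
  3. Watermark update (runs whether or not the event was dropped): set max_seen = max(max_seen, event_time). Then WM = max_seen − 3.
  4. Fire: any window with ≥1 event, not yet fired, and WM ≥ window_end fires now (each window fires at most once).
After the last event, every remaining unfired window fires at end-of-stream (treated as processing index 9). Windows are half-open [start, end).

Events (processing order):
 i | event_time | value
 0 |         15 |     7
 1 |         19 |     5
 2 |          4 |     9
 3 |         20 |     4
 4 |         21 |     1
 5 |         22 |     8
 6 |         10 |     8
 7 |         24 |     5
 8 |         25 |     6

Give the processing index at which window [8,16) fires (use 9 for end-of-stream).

1

i=0 t=15 v=7: → [8,16); WM=12
i=1 t=19 v=5: → [16,24); WM=16; [8,16) fires=7
i=2 t=4 v=9: DROP (t<16-3); WM=16
i=3 t=20 v=4: → [16,24); WM=17
i=4 t=21 v=1: → [16,24); WM=18
i=5 t=22 v=8: → [16,24); WM=19
i=6 t=10 v=8: DROP (t<19-3); WM=19
i=7 t=24 v=5: → [24,32); WM=21
i=8 t=25 v=6: → [24,32); WM=22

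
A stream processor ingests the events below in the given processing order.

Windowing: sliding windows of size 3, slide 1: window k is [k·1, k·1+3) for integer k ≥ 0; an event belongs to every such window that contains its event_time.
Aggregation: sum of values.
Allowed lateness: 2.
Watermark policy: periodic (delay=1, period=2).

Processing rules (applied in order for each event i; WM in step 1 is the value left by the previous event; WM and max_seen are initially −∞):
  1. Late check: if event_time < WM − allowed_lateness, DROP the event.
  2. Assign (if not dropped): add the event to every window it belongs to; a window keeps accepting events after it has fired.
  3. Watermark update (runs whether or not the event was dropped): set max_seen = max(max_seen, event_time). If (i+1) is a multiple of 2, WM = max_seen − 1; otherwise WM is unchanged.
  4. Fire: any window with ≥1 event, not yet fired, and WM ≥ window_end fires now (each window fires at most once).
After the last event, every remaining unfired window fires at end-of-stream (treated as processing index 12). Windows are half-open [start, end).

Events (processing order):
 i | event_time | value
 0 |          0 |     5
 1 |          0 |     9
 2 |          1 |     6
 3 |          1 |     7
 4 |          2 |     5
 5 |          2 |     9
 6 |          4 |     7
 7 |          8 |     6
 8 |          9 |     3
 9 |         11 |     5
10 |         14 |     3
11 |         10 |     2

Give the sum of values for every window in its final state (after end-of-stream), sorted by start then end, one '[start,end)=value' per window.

i=0 t=0 v=5: → [0,3); WM=−∞
i=1 t=0 v=9: → [0,3); WM=-1
i=2 t=1 v=6: → [1,4),[0,3); WM=-1
i=3 t=1 v=7: → [1,4),[0,3); WM=0
i=4 t=2 v=5: → [2,5),[1,4),[0,3); WM=0
i=5 t=2 v=9: → [2,5),[1,4),[0,3); WM=1
i=6 t=4 v=7: → [4,7),[3,6),[2,5); WM=1
i=7 t=8 v=6: → [8,11),[7,10),[6,9); WM=7; [0,3) fires=41 [1,4) fires=27 [2,5) fires=21 [3,6) fires=7 [4,7) fires=7
i=8 t=9 v=3: → [9,12),[8,11),[7,10); WM=7
i=9 t=11 v=5: → [11,14),[10,13),[9,12); WM=10; [6,9) fires=6 [7,10) fires=9
i=10 t=14 v=3: → [14,17),[13,16),[12,15); WM=10
i=11 t=10 v=2: → [10,13),[9,12),[8,11); WM=13; [8,11) fires=11 [9,12) fires=10 [10,13) fires=7

[0,3)=41 [1,4)=27 [2,5)=21 [3,6)=7 [4,7)=7 [6,9)=6 [7,10)=9 [8,11)=11 [9,12)=10 [10,13)=7 [11,14)=5 [12,15)=3 [13,16)=3 [14,17)=3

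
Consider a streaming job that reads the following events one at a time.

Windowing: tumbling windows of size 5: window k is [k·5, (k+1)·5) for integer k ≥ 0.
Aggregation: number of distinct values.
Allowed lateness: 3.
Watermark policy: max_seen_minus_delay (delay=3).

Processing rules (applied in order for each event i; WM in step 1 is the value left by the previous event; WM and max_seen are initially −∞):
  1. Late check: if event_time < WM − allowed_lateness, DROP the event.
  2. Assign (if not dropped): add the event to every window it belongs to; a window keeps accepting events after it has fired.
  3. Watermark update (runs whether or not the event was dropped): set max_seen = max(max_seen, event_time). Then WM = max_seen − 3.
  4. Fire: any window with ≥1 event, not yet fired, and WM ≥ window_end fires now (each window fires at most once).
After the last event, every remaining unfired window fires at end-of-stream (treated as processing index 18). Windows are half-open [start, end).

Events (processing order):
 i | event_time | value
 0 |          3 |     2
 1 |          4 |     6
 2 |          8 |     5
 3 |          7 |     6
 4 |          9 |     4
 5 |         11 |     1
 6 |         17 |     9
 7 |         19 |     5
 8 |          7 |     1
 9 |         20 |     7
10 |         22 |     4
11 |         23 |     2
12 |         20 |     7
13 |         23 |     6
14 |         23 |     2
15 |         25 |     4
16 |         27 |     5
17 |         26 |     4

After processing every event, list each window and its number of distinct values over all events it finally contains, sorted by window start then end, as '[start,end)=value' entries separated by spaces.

[0,5)=2 [5,10)=3 [10,15)=1 [15,20)=2 [20,25)=4 [25,30)=2

i=0 t=3 v=2: → [0,5); WM=0
i=1 t=4 v=6: → [0,5); WM=1
i=2 t=8 v=5: → [5,10); WM=5; [0,5) fires=2
i=3 t=7 v=6: → [5,10); WM=5
i=4 t=9 v=4: → [5,10); WM=6
i=5 t=11 v=1: → [10,15); WM=8
i=6 t=17 v=9: → [15,20); WM=14; [5,10) fires=3
i=7 t=19 v=5: → [15,20); WM=16; [10,15) fires=1
i=8 t=7 v=1: DROP (t<16-3); WM=16
i=9 t=20 v=7: → [20,25); WM=17
i=10 t=22 v=4: → [20,25); WM=19
i=11 t=23 v=2: → [20,25); WM=20; [15,20) fires=2
i=12 t=20 v=7: → [20,25); WM=20
i=13 t=23 v=6: → [20,25); WM=20
i=14 t=23 v=2: → [20,25); WM=20
i=15 t=25 v=4: → [25,30); WM=22
i=16 t=27 v=5: → [25,30); WM=24
i=17 t=26 v=4: → [25,30); WM=24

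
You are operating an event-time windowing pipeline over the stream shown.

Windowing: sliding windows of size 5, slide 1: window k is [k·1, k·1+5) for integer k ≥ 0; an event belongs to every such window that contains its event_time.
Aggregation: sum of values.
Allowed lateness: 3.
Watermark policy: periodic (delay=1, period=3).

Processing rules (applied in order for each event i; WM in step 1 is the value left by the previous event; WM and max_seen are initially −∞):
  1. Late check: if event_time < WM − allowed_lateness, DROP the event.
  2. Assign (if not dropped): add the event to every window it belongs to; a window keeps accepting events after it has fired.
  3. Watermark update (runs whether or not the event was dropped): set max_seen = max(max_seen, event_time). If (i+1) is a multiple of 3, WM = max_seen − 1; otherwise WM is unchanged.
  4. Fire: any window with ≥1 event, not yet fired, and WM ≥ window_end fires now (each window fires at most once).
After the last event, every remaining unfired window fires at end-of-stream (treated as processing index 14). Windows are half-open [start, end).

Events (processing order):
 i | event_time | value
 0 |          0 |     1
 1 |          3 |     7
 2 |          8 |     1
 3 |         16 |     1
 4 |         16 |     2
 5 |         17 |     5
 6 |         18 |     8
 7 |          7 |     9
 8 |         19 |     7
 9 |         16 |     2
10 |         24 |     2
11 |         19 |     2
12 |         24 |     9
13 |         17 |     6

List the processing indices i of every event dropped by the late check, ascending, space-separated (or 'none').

i=0 t=0 v=1: → [0,5); WM=−∞
i=1 t=3 v=7: → [3,8),[2,7),[1,6),[0,5); WM=−∞
i=2 t=8 v=1: → [8,13),[7,12),[6,11),[5,10),[4,9); WM=7; [0,5) fires=8 [1,6) fires=7 [2,7) fires=7
i=3 t=16 v=1: → [16,21),[15,20),[14,19),[13,18),[12,17); WM=7
i=4 t=16 v=2: → [16,21),[15,20),[14,19),[13,18),[12,17); WM=7
i=5 t=17 v=5: → [17,22),[16,21),[15,20),[14,19),[13,18); WM=16; [3,8) fires=7 [4,9) fires=1 [5,10) fires=1 [6,11) fires=1 [7,12) fires=1 [8,13) fires=1
i=6 t=18 v=8: → [18,23),[17,22),[16,21),[15,20),[14,19); WM=16
i=7 t=7 v=9: DROP (t<16-3); WM=16
i=8 t=19 v=7: → [19,24),[18,23),[17,22),[16,21),[15,20); WM=18; [12,17) fires=3 [13,18) fires=8
i=9 t=16 v=2: → [16,21),[15,20),[14,19),[13,18),[12,17); WM=18
i=10 t=24 v=2: → [24,29),[23,28),[22,27),[21,26),[20,25); WM=18
i=11 t=19 v=2: → [19,24),[18,23),[17,22),[16,21),[15,20); WM=23; [14,19) fires=18 [15,20) fires=27 [16,21) fires=27 [17,22) fires=22 [18,23) fires=17
i=12 t=24 v=9: → [24,29),[23,28),[22,27),[21,26),[20,25); WM=23
i=13 t=17 v=6: DROP (t<23-3); WM=23

7 13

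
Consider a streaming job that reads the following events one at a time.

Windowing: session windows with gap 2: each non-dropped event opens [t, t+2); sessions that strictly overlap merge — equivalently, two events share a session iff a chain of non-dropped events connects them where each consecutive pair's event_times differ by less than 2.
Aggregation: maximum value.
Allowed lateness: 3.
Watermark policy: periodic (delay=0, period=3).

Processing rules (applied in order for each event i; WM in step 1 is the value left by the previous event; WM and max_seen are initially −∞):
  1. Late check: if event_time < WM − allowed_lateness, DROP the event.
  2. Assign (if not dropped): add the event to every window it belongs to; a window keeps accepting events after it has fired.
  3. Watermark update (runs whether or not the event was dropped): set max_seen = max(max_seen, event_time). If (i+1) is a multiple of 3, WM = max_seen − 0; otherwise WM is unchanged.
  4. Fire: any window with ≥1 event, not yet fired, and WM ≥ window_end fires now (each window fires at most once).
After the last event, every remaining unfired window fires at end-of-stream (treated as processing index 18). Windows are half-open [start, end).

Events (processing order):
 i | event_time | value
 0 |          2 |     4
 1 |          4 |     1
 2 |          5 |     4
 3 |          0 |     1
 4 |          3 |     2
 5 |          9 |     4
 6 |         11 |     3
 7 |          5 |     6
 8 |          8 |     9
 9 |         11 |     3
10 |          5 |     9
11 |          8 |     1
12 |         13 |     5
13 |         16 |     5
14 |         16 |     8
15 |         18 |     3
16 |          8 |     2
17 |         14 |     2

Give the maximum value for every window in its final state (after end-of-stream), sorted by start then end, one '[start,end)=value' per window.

[2,7)=4 [8,11)=9 [11,13)=3 [13,16)=5 [16,18)=8 [18,20)=3

i=0 t=2 v=4: → [2,4); WM=−∞
i=1 t=4 v=1: → [4,6); WM=−∞
i=2 t=5 v=4: → [4,7); WM=5
i=3 t=0 v=1: DROP (t<5-3); WM=5
i=4 t=3 v=2: → [2,7); WM=5
i=5 t=9 v=4: → [9,11); WM=9
i=6 t=11 v=3: → [11,13); WM=9
i=7 t=5 v=6: DROP (t<9-3); WM=9
i=8 t=8 v=9: → [8,11); WM=11
i=9 t=11 v=3: → [11,13); WM=11
i=10 t=5 v=9: DROP (t<11-3); WM=11
i=11 t=8 v=1: → [8,11); WM=11
i=12 t=13 v=5: → [13,15); WM=11
i=13 t=16 v=5: → [16,18); WM=11
i=14 t=16 v=8: → [16,18); WM=16
i=15 t=18 v=3: → [18,20); WM=16
i=16 t=8 v=2: DROP (t<16-3); WM=16
i=17 t=14 v=2: → [13,16); WM=18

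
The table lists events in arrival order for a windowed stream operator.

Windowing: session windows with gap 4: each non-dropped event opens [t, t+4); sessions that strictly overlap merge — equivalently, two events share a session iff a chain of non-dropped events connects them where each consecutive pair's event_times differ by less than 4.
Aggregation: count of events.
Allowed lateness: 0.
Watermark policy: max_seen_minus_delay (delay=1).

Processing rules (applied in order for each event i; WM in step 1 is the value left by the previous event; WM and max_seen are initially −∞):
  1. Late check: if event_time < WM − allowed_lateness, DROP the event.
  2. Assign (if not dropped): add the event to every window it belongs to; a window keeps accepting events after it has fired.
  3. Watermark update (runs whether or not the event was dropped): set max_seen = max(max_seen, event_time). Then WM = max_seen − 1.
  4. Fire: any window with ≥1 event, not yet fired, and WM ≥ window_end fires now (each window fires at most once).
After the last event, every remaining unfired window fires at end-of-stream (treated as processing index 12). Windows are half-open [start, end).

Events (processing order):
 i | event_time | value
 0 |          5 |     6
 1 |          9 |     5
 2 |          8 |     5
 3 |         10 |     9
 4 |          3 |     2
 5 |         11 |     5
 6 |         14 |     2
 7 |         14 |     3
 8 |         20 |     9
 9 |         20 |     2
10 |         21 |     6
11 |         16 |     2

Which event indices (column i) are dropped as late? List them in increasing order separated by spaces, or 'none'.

4 11

i=0 t=5 v=6: → [5,9); WM=4
i=1 t=9 v=5: → [9,13); WM=8
i=2 t=8 v=5: → [5,13); WM=8
i=3 t=10 v=9: → [5,14); WM=9
i=4 t=3 v=2: DROP (t<9-0); WM=9
i=5 t=11 v=5: → [5,15); WM=10
i=6 t=14 v=2: → [5,18); WM=13
i=7 t=14 v=3: → [5,18); WM=13
i=8 t=20 v=9: → [20,24); WM=19
i=9 t=20 v=2: → [20,24); WM=19
i=10 t=21 v=6: → [20,25); WM=20
i=11 t=16 v=2: DROP (t<20-0); WM=20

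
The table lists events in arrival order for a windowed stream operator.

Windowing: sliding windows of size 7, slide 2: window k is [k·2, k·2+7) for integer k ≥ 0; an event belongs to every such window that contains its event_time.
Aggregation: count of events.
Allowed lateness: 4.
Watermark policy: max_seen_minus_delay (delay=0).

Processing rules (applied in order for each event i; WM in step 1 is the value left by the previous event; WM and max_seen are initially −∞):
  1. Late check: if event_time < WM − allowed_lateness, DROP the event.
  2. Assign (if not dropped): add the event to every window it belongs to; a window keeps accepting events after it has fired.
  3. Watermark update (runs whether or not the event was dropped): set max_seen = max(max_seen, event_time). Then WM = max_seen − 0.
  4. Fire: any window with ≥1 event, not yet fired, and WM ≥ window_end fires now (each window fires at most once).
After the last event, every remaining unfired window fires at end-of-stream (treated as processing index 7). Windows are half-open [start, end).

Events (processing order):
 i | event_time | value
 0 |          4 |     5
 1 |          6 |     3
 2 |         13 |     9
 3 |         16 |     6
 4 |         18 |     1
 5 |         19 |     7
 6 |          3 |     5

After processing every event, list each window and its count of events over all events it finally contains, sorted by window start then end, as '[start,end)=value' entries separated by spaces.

[0,7)=2 [2,9)=2 [4,11)=2 [6,13)=1 [8,15)=1 [10,17)=2 [12,19)=3 [14,21)=3 [16,23)=3 [18,25)=2

i=0 t=4 v=5: → [4,11),[2,9),[0,7); WM=4
i=1 t=6 v=3: → [6,13),[4,11),[2,9),[0,7); WM=6
i=2 t=13 v=9: → [12,19),[10,17),[8,15); WM=13; [0,7) fires=2 [2,9) fires=2 [4,11) fires=2 [6,13) fires=1
i=3 t=16 v=6: → [16,23),[14,21),[12,19),[10,17); WM=16; [8,15) fires=1
i=4 t=18 v=1: → [18,25),[16,23),[14,21),[12,19); WM=18; [10,17) fires=2
i=5 t=19 v=7: → [18,25),[16,23),[14,21); WM=19; [12,19) fires=3
i=6 t=3 v=5: DROP (t<19-4); WM=19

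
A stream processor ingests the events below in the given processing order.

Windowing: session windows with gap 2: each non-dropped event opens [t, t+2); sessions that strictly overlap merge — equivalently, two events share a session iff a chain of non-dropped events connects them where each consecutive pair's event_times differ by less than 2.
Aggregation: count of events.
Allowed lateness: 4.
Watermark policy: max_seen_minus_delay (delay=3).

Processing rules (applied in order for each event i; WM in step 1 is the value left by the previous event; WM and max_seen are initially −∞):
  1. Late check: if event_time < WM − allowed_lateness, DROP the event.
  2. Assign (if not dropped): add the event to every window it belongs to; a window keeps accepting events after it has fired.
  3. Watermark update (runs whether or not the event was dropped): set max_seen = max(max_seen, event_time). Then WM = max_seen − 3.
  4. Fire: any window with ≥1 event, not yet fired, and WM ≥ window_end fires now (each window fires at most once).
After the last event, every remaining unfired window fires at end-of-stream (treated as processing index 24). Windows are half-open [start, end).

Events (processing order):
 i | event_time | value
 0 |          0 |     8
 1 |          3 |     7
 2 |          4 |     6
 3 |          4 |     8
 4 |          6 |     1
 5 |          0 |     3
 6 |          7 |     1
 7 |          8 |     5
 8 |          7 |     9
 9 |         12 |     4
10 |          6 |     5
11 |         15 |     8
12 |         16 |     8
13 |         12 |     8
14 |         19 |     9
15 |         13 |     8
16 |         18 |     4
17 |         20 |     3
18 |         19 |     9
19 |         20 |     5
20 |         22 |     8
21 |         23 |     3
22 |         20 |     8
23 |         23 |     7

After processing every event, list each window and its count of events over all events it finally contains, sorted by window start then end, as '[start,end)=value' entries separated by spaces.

[0,2)=2 [3,6)=3 [6,10)=5 [12,15)=3 [15,18)=2 [18,22)=6 [22,25)=3

i=0 t=0 v=8: → [0,2); WM=-3
i=1 t=3 v=7: → [3,5); WM=0
i=2 t=4 v=6: → [3,6); WM=1
i=3 t=4 v=8: → [3,6); WM=1
i=4 t=6 v=1: → [6,8); WM=3
i=5 t=0 v=3: → [0,2); WM=3
i=6 t=7 v=1: → [6,9); WM=4
i=7 t=8 v=5: → [6,10); WM=5
i=8 t=7 v=9: → [6,10); WM=5
i=9 t=12 v=4: → [12,14); WM=9
i=10 t=6 v=5: → [6,10); WM=9
i=11 t=15 v=8: → [15,17); WM=12
i=12 t=16 v=8: → [15,18); WM=13
i=13 t=12 v=8: → [12,14); WM=13
i=14 t=19 v=9: → [19,21); WM=16
i=15 t=13 v=8: → [12,15); WM=16
i=16 t=18 v=4: → [18,21); WM=16
i=17 t=20 v=3: → [18,22); WM=17
i=18 t=19 v=9: → [18,22); WM=17
i=19 t=20 v=5: → [18,22); WM=17
i=20 t=22 v=8: → [22,24); WM=19
i=21 t=23 v=3: → [22,25); WM=20
i=22 t=20 v=8: → [18,22); WM=20
i=23 t=23 v=7: → [22,25); WM=20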